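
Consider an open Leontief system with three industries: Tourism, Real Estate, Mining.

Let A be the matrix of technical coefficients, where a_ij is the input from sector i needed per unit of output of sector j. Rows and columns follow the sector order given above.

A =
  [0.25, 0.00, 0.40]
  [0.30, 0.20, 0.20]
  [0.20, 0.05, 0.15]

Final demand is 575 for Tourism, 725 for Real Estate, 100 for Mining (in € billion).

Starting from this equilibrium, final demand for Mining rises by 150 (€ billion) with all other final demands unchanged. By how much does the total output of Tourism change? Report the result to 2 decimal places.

Δx_T = 110.98

I − A =
  [   0.75     0.00    -0.40]
  [  -0.30     0.80    -0.20]
  [  -0.20    -0.05     0.85]
Cofactors of I−A, C_ij = (−1)^(i+j)·(minor ij) (rows/columns in the sector order above):
  C_11 = (0.80)(0.85) − (-0.20)(-0.05) = 0.6700
  C_12 = −[(-0.30)(0.85) − (-0.20)(-0.20)] = 0.2950
  C_13 = (-0.30)(-0.05) − (0.80)(-0.20) = 0.1750
  C_21 = −[(0.00)(0.85) − (-0.40)(-0.05)] = 0.0200
  C_22 = (0.75)(0.85) − (-0.40)(-0.20) = 0.5575
  C_23 = −[(0.75)(-0.05) − (0.00)(-0.20)] = 0.0375
  C_31 = (0.00)(-0.20) − (-0.40)(0.80) = 0.3200
  C_32 = −[(0.75)(-0.20) − (-0.40)(-0.30)] = 0.2700
  C_33 = (0.75)(0.80) − (0.00)(-0.30) = 0.6000
det(I−A) = Σ_j (I−A)_1j·C_1j = (0.75)(0.6700) + (0.00)(0.2950) + (-0.40)(0.1750) = 0.4325
adj(I−A) = Cᵀ =
  [ 0.6700   0.0200   0.3200]
  [ 0.2950   0.5575   0.2700]
  [ 0.1750   0.0375   0.6000]
(I − A)⁻¹ = adj(I−A) / det(I−A) ≈
  [   1.5491     0.0462     0.7399]
  [   0.6821     1.2890     0.6243]
  [   0.4046     0.0867     1.3873]
Δx = (I − A)⁻¹ Δd with Δd having +150 in the Mining component and 0 elsewhere.
So Δx_T = L_TM · (+150), where L_TM = adj(I−A)_TM / det(I−A) = 0.3200 / 0.4325.
Δx_T = 0.3200 × (+150) / 0.4325 = 48.00 / 0.4325 ≈ 110.98.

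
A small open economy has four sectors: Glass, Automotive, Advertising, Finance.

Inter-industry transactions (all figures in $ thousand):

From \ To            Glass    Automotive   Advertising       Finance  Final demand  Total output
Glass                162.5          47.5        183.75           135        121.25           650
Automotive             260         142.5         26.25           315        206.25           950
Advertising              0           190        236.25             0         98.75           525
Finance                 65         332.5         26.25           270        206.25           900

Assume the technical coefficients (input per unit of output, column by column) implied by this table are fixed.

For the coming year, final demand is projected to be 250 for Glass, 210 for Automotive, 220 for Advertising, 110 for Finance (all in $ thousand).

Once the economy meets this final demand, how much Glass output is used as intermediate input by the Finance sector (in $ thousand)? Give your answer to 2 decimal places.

Technical coefficients a_ij = z_ij / X_j:
  a_11 = 162.5/650 = 0.25, a_21 = 260/650 = 0.40, a_31 = 0/650 = 0.00, a_41 = 65/650 = 0.10
  a_12 = 47.5/950 = 0.05, a_22 = 142.5/950 = 0.15, a_32 = 190/950 = 0.20, a_42 = 332.5/950 = 0.35
  a_13 = 183.75/525 = 0.35, a_23 = 26.25/525 = 0.05, a_33 = 236.25/525 = 0.45, a_43 = 26.25/525 = 0.05
  a_14 = 135/900 = 0.15, a_24 = 315/900 = 0.35, a_34 = 0/900 = 0.00, a_44 = 270/900 = 0.30
I − A =
  [   0.75    -0.05    -0.35    -0.15]
  [  -0.40     0.85    -0.05    -0.35]
  [   0.00    -0.20     0.55     0.00]
  [  -0.10    -0.35    -0.05     0.70]
Compute the cofactors C_ij = (−1)^(i+j)·(3×3 minor ij) of I−A; the adjugate is their transpose:
adj(I−A) = Cᵀ =
  [ 0.249375   0.098625   0.177000   0.102750]
  [ 0.173250   0.280500   0.151875   0.177375]
  [ 0.063000   0.102000   0.304875   0.064500]
  [ 0.126750   0.161625   0.123000   0.304125]
det(I−A) = Σ_j (I−A)_1j·C_1j = (0.75)(0.249375) + (-0.05)(0.173250) + (-0.35)(0.063000) + (-0.15)(0.126750) = 0.13730625
(I − A)⁻¹ = adj(I−A) / det(I−A) ≈
  [   1.8162     0.7183     1.2891     0.7483]
  [   1.2618     2.0429     1.1061     1.2918]
  [   0.4588     0.7429     2.2204     0.4698]
  [   0.9231     1.1771     0.8958     2.2149]
First solve x = (I − A)⁻¹ d = adj(I−A)·d / det(I−A); in particular x_4 = (0.126750·250 + 0.161625·210 + 0.123000·220 + 0.304125·110) / 0.13730625 = 126.1425 / 0.13730625 ≈ 918.6945.
Intermediate flow from 1 to 4: z_14 = a_14 · x_4 = 0.15 × 126.1425 / 0.13730625 = 18.921375 / 0.13730625 ≈ 137.80.

z_14 = 137.80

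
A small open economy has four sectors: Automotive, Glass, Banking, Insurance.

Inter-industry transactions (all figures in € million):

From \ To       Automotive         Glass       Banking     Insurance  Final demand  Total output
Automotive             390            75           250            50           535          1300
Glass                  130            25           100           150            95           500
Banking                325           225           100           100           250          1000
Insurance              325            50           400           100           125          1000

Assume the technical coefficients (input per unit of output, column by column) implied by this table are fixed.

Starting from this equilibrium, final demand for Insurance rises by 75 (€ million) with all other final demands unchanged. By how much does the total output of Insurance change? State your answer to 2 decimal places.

Technical coefficients a_ij = z_ij / X_j:
  a_11 = 390/1300 = 0.30, a_21 = 130/1300 = 0.10, a_31 = 325/1300 = 0.25, a_41 = 325/1300 = 0.25
  a_12 = 75/500 = 0.15, a_22 = 25/500 = 0.05, a_32 = 225/500 = 0.45, a_42 = 50/500 = 0.10
  a_13 = 250/1000 = 0.25, a_23 = 100/1000 = 0.10, a_33 = 100/1000 = 0.10, a_43 = 400/1000 = 0.40
  a_14 = 50/1000 = 0.05, a_24 = 150/1000 = 0.15, a_34 = 100/1000 = 0.10, a_44 = 100/1000 = 0.10
I − A =
  [   0.70    -0.15    -0.25    -0.05]
  [  -0.10     0.95    -0.10    -0.15]
  [  -0.25    -0.45     0.90    -0.10]
  [  -0.25    -0.10    -0.40     0.90]
Compute the cofactors C_ij = (−1)^(i+j)·(3×3 minor ij) of I−A; the adjugate is their transpose:
adj(I−A) = Cᵀ =
  [ 0.649500   0.232750   0.252000   0.102875]
  [ 0.150750   0.460250   0.137625   0.100375]
  [ 0.292125   0.323625   0.556500   0.132000]
  [ 0.327000   0.259625   0.332625   0.479125]
det(I−A) = Σ_j (I−A)_1j·C_1j = (0.70)(0.649500) + (-0.15)(0.150750) + (-0.25)(0.292125) + (-0.05)(0.327000) = 0.34265625
(I − A)⁻¹ = adj(I−A) / det(I−A) ≈
  [   1.8955     0.6793     0.7354     0.3002]
  [   0.4399     1.3432     0.4016     0.2929]
  [   0.8525     0.9445     1.6241     0.3852]
  [   0.9543     0.7577     0.9707     1.3983]
Δx = (I − A)⁻¹ Δd with Δd having +75 in the Insurance component and 0 elsewhere.
So Δx_4 = L_44 · (+75), where L_44 = adj(I−A)_44 / det(I−A) = 0.479125 / 0.34265625.
Δx_4 = 0.479125 × (+75) / 0.34265625 = 35.934375 / 0.34265625 ≈ 104.87.

Δx_4 = 104.87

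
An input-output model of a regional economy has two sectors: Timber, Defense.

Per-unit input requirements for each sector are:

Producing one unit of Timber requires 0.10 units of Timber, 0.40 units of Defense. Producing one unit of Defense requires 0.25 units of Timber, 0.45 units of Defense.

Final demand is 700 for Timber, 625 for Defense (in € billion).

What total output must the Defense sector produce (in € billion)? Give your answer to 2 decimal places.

I − A =
  [   0.90    -0.25]
  [  -0.40     0.55]
det(I−A) = (0.90)(0.55) − (-0.25)(-0.40) = 0.3950
adj(I−A) = [[0.55, 0.25], [0.40, 0.90]]
(I − A)⁻¹ = adj(I−A) / det(I−A) ≈
  [   1.3924     0.6329]
  [   1.0127     2.2785]
x = (I − A)⁻¹ d = adj(I−A)·d / det(I−A), with det(I−A) = 0.3950:
  x_1 = (0.55·700 + 0.25·625) / 0.3950 = 541.25 / 0.3950 ≈ 1370.25
  x_2 = (0.40·700 + 0.90·625) / 0.3950 = 842.50 / 0.3950 ≈ 2132.91

x_2 = 2132.91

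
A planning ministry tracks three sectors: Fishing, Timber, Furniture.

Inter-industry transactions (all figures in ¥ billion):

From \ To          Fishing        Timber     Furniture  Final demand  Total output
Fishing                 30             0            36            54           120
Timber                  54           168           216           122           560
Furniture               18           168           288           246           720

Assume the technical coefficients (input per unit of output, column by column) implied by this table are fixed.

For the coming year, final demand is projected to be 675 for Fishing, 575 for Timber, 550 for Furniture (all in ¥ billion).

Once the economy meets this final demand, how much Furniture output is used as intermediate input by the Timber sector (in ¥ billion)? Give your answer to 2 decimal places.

Technical coefficients a_ij = z_ij / X_j:
  a_11 = 30/120 = 0.25, a_21 = 54/120 = 0.45, a_31 = 18/120 = 0.15
  a_12 = 0/560 = 0.00, a_22 = 168/560 = 0.30, a_32 = 168/560 = 0.30
  a_13 = 36/720 = 0.05, a_23 = 216/720 = 0.30, a_33 = 288/720 = 0.40
I − A =
  [   0.75     0.00    -0.05]
  [  -0.45     0.70    -0.30]
  [  -0.15    -0.30     0.60]
Cofactors of I−A, C_ij = (−1)^(i+j)·(minor ij) (rows/columns in the sector order above):
  C_11 = (0.70)(0.60) − (-0.30)(-0.30) = 0.3300
  C_12 = −[(-0.45)(0.60) − (-0.30)(-0.15)] = 0.3150
  C_13 = (-0.45)(-0.30) − (0.70)(-0.15) = 0.2400
  C_21 = −[(0.00)(0.60) − (-0.05)(-0.30)] = 0.0150
  C_22 = (0.75)(0.60) − (-0.05)(-0.15) = 0.4425
  C_23 = −[(0.75)(-0.30) − (0.00)(-0.15)] = 0.2250
  C_31 = (0.00)(-0.30) − (-0.05)(0.70) = 0.0350
  C_32 = −[(0.75)(-0.30) − (-0.05)(-0.45)] = 0.2475
  C_33 = (0.75)(0.70) − (0.00)(-0.45) = 0.5250
det(I−A) = Σ_j (I−A)_1j·C_1j = (0.75)(0.3300) + (0.00)(0.3150) + (-0.05)(0.2400) = 0.2355
adj(I−A) = Cᵀ =
  [ 0.3300   0.0150   0.0350]
  [ 0.3150   0.4425   0.2475]
  [ 0.2400   0.2250   0.5250]
(I − A)⁻¹ = adj(I−A) / det(I−A) ≈
  [   1.4013     0.0637     0.1486]
  [   1.3376     1.8790     1.0510]
  [   1.0191     0.9554     2.2293]
First solve x = (I − A)⁻¹ d = adj(I−A)·d / det(I−A); in particular x_2 = (0.3150·675 + 0.4425·575 + 0.2475·550) / 0.2355 = 603.1875 / 0.2355 ≈ 2561.3057.
Intermediate flow from 3 to 2: z_32 = a_32 · x_2 = 0.30 × 603.1875 / 0.2355 = 180.95625 / 0.2355 ≈ 768.39.

z_32 = 768.39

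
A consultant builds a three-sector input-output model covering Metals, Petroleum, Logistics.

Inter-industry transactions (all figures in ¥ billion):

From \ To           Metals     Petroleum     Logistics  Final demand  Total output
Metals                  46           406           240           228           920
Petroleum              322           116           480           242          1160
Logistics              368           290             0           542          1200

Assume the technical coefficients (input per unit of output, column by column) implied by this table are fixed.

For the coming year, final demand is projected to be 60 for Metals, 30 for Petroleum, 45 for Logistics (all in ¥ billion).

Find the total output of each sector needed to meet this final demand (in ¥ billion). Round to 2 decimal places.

Technical coefficients a_ij = z_ij / X_j:
  a_11 = 46/920 = 0.05, a_21 = 322/920 = 0.35, a_31 = 368/920 = 0.40
  a_12 = 406/1160 = 0.35, a_22 = 116/1160 = 0.10, a_32 = 290/1160 = 0.25
  a_13 = 240/1200 = 0.20, a_23 = 480/1200 = 0.40, a_33 = 0/1200 = 0.00
I − A =
  [   0.95    -0.35    -0.20]
  [  -0.35     0.90    -0.40]
  [  -0.40    -0.25     1.00]
Cofactors of I−A, C_ij = (−1)^(i+j)·(minor ij) (rows/columns in the sector order above):
  C_11 = (0.90)(1.00) − (-0.40)(-0.25) = 0.8000
  C_12 = −[(-0.35)(1.00) − (-0.40)(-0.40)] = 0.5100
  C_13 = (-0.35)(-0.25) − (0.90)(-0.40) = 0.4475
  C_21 = −[(-0.35)(1.00) − (-0.20)(-0.25)] = 0.4000
  C_22 = (0.95)(1.00) − (-0.20)(-0.40) = 0.8700
  C_23 = −[(0.95)(-0.25) − (-0.35)(-0.40)] = 0.3775
  C_31 = (-0.35)(-0.40) − (-0.20)(0.90) = 0.3200
  C_32 = −[(0.95)(-0.40) − (-0.20)(-0.35)] = 0.4500
  C_33 = (0.95)(0.90) − (-0.35)(-0.35) = 0.7325
det(I−A) = Σ_j (I−A)_1j·C_1j = (0.95)(0.8000) + (-0.35)(0.5100) + (-0.20)(0.4475) = 0.4920
adj(I−A) = Cᵀ =
  [ 0.8000   0.4000   0.3200]
  [ 0.5100   0.8700   0.4500]
  [ 0.4475   0.3775   0.7325]
(I − A)⁻¹ = adj(I−A) / det(I−A) ≈
  [   1.6260     0.8130     0.6504]
  [   1.0366     1.7683     0.9146]
  [   0.9096     0.7673     1.4888]
x = (I − A)⁻¹ d = adj(I−A)·d / det(I−A), with det(I−A) = 0.4920:
  x_1 = (0.8000·60 + 0.4000·30 + 0.3200·45) / 0.4920 = 74.40 / 0.4920 ≈ 151.22
  x_2 = (0.5100·60 + 0.8700·30 + 0.4500·45) / 0.4920 = 76.95 / 0.4920 ≈ 156.40
  x_3 = (0.4475·60 + 0.3775·30 + 0.7325·45) / 0.4920 = 71.1375 / 0.4920 ≈ 144.59

x_1 = 151.22, x_2 = 156.40, x_3 = 144.59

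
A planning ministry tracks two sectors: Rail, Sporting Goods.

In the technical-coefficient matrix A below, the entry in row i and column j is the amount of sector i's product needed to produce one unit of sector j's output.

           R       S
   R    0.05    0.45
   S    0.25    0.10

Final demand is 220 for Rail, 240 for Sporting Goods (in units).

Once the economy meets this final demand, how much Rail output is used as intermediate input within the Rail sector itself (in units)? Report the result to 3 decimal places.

z_RR = 20.606

I − A =
  [   0.95    -0.45]
  [  -0.25     0.90]
det(I−A) = (0.95)(0.90) − (-0.45)(-0.25) = 0.7425
adj(I−A) = [[0.90, 0.45], [0.25, 0.95]]
(I − A)⁻¹ = adj(I−A) / det(I−A) ≈
  [   1.2121     0.6061]
  [   0.3367     1.2795]
First solve x = (I − A)⁻¹ d = adj(I−A)·d / det(I−A); in particular x_R = (0.90·220 + 0.45·240) / 0.7425 = 306.00 / 0.7425 ≈ 412.12121.
Intermediate flow from R to R: z_RR = a_RR · x_R = 0.05 × 306.00 / 0.7425 = 15.30 / 0.7425 ≈ 20.606.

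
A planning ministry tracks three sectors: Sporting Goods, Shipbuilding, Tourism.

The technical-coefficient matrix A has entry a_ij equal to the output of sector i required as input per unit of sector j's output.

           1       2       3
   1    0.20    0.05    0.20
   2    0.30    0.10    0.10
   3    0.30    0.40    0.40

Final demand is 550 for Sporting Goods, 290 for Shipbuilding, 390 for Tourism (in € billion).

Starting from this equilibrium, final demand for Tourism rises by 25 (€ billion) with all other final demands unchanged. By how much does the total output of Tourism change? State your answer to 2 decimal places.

Δx_3 = 56.58

I − A =
  [   0.80    -0.05    -0.20]
  [  -0.30     0.90    -0.10]
  [  -0.30    -0.40     0.60]
Cofactors of I−A, C_ij = (−1)^(i+j)·(minor ij) (rows/columns in the sector order above):
  C_11 = (0.90)(0.60) − (-0.10)(-0.40) = 0.5000
  C_12 = −[(-0.30)(0.60) − (-0.10)(-0.30)] = 0.2100
  C_13 = (-0.30)(-0.40) − (0.90)(-0.30) = 0.3900
  C_21 = −[(-0.05)(0.60) − (-0.20)(-0.40)] = 0.1100
  C_22 = (0.80)(0.60) − (-0.20)(-0.30) = 0.4200
  C_23 = −[(0.80)(-0.40) − (-0.05)(-0.30)] = 0.3350
  C_31 = (-0.05)(-0.10) − (-0.20)(0.90) = 0.1850
  C_32 = −[(0.80)(-0.10) − (-0.20)(-0.30)] = 0.1400
  C_33 = (0.80)(0.90) − (-0.05)(-0.30) = 0.7050
det(I−A) = Σ_j (I−A)_1j·C_1j = (0.80)(0.5000) + (-0.05)(0.2100) + (-0.20)(0.3900) = 0.3115
adj(I−A) = Cᵀ =
  [ 0.5000   0.1100   0.1850]
  [ 0.2100   0.4200   0.1400]
  [ 0.3900   0.3350   0.7050]
(I − A)⁻¹ = adj(I−A) / det(I−A) ≈
  [   1.6051     0.3531     0.5939]
  [   0.6742     1.3483     0.4494]
  [   1.2520     1.0754     2.2632]
Δx = (I − A)⁻¹ Δd with Δd having +25 in the Tourism component and 0 elsewhere.
So Δx_3 = L_33 · (+25), where L_33 = adj(I−A)_33 / det(I−A) = 0.7050 / 0.3115.
Δx_3 = 0.7050 × (+25) / 0.3115 = 17.625 / 0.3115 ≈ 56.58.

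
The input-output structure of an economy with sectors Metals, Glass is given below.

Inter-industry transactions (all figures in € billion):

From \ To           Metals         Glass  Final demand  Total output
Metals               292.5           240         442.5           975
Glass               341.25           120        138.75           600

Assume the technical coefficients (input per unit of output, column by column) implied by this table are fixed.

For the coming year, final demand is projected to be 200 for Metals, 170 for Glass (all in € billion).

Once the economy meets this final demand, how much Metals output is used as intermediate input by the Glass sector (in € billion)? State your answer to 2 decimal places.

z_MG = 180.00

Technical coefficients a_ij = z_ij / X_j:
  a_MM = 292.5/975 = 0.30, a_GM = 341.25/975 = 0.35
  a_MG = 240/600 = 0.40, a_GG = 120/600 = 0.20
I − A =
  [   0.70    -0.40]
  [  -0.35     0.80]
det(I−A) = (0.70)(0.80) − (-0.40)(-0.35) = 0.4200
adj(I−A) = [[0.80, 0.40], [0.35, 0.70]]
(I − A)⁻¹ = adj(I−A) / det(I−A) ≈
  [   1.9048     0.9524]
  [   0.8333     1.6667]
First solve x = (I − A)⁻¹ d = adj(I−A)·d / det(I−A); in particular x_G = (0.35·200 + 0.70·170) / 0.4200 = 189.00 / 0.4200 = 450.0000.
Intermediate flow from M to G: z_MG = a_MG · x_G = 0.40 × 189.00 / 0.4200 = 75.60 / 0.4200 = 180.00.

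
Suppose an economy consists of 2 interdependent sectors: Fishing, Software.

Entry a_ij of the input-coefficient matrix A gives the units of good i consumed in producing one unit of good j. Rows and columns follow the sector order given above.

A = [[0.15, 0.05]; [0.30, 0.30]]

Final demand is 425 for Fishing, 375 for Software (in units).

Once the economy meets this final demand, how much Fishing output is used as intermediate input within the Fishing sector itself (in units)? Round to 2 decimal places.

I − A =
  [   0.85    -0.05]
  [  -0.30     0.70]
det(I−A) = (0.85)(0.70) − (-0.05)(-0.30) = 0.5800
adj(I−A) = [[0.70, 0.05], [0.30, 0.85]]
(I − A)⁻¹ = adj(I−A) / det(I−A) ≈
  [   1.2069     0.0862]
  [   0.5172     1.4655]
First solve x = (I − A)⁻¹ d = adj(I−A)·d / det(I−A); in particular x_1 = (0.70·425 + 0.05·375) / 0.5800 = 316.25 / 0.5800 ≈ 545.2586.
Intermediate flow from 1 to 1: z_11 = a_11 · x_1 = 0.15 × 316.25 / 0.5800 = 47.4375 / 0.5800 ≈ 81.79.

z_11 = 81.79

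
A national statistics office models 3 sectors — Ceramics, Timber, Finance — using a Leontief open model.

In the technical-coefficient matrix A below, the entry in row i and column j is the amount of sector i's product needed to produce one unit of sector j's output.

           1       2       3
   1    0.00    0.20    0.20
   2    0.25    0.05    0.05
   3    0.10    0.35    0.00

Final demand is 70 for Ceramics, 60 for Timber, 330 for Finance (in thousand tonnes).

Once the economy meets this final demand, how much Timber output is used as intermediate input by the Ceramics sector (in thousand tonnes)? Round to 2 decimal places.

I − A =
  [   1.00    -0.20    -0.20]
  [  -0.25     0.95    -0.05]
  [  -0.10    -0.35     1.00]
Cofactors of I−A, C_ij = (−1)^(i+j)·(minor ij) (rows/columns in the sector order above):
  C_11 = (0.95)(1.00) − (-0.05)(-0.35) = 0.9325
  C_12 = −[(-0.25)(1.00) − (-0.05)(-0.10)] = 0.2550
  C_13 = (-0.25)(-0.35) − (0.95)(-0.10) = 0.1825
  C_21 = −[(-0.20)(1.00) − (-0.20)(-0.35)] = 0.2700
  C_22 = (1.00)(1.00) − (-0.20)(-0.10) = 0.9800
  C_23 = −[(1.00)(-0.35) − (-0.20)(-0.10)] = 0.3700
  C_31 = (-0.20)(-0.05) − (-0.20)(0.95) = 0.2000
  C_32 = −[(1.00)(-0.05) − (-0.20)(-0.25)] = 0.1000
  C_33 = (1.00)(0.95) − (-0.20)(-0.25) = 0.9000
det(I−A) = Σ_j (I−A)_1j·C_1j = (1.00)(0.9325) + (-0.20)(0.2550) + (-0.20)(0.1825) = 0.8450
adj(I−A) = Cᵀ =
  [ 0.9325   0.2700   0.2000]
  [ 0.2550   0.9800   0.1000]
  [ 0.1825   0.3700   0.9000]
(I − A)⁻¹ = adj(I−A) / det(I−A) ≈
  [   1.1036     0.3195     0.2367]
  [   0.3018     1.1598     0.1183]
  [   0.2160     0.4379     1.0651]
First solve x = (I − A)⁻¹ d = adj(I−A)·d / det(I−A); in particular x_1 = (0.9325·70 + 0.2700·60 + 0.2000·330) / 0.8450 = 147.475 / 0.8450 ≈ 174.5266.
Intermediate flow from 2 to 1: z_21 = a_21 · x_1 = 0.25 × 147.475 / 0.8450 = 36.86875 / 0.8450 ≈ 43.63.

z_21 = 43.63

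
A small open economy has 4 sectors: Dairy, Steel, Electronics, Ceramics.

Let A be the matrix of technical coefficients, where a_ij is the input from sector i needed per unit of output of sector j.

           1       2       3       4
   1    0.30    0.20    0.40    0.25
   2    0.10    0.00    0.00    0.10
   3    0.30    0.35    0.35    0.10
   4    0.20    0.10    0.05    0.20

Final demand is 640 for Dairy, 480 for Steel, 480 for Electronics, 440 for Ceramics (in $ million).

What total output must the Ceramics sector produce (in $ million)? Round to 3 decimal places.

x_4 = 1825.469

I − A =
  [   0.70    -0.20    -0.40    -0.25]
  [  -0.10     1.00     0.00    -0.10]
  [  -0.30    -0.35     0.65    -0.10]
  [  -0.20    -0.10    -0.05     0.80]
Compute the cofactors C_ij = (−1)^(i+j)·(3×3 minor ij) of I−A; the adjugate is their transpose:
adj(I−A) = Cᵀ =
  [ 0.506750   0.239625   0.329500   0.229500]
  [ 0.066000   0.220250   0.044750   0.053750]
  [ 0.293000   0.245000   0.480500   0.182250]
  [ 0.153250   0.102750   0.118000   0.308000]
det(I−A) = Σ_j (I−A)_1j·C_1j = (0.70)(0.506750) + (-0.20)(0.066000) + (-0.40)(0.293000) + (-0.25)(0.153250) = 0.1860125
(I − A)⁻¹ = adj(I−A) / det(I−A) ≈
  [   2.7243     1.2882     1.7714     1.2338]
  [   0.3548     1.1841     0.2406     0.2890]
  [   1.5752     1.3171     2.5832     0.9798]
  [   0.8239     0.5524     0.6344     1.6558]
x = (I − A)⁻¹ d = adj(I−A)·d / det(I−A), with det(I−A) = 0.1860125:
  x_1 = (0.506750·640 + 0.239625·480 + 0.329500·480 + 0.229500·440) / 0.1860125 = 698.48 / 0.1860125 ≈ 3755.016
  x_2 = (0.066000·640 + 0.220250·480 + 0.044750·480 + 0.053750·440) / 0.1860125 = 193.09 / 0.1860125 ≈ 1038.049
  x_3 = (0.293000·640 + 0.245000·480 + 0.480500·480 + 0.182250·440) / 0.1860125 = 615.95 / 0.1860125 ≈ 3311.337
  x_4 = (0.153250·640 + 0.102750·480 + 0.118000·480 + 0.308000·440) / 0.1860125 = 339.56 / 0.1860125 ≈ 1825.469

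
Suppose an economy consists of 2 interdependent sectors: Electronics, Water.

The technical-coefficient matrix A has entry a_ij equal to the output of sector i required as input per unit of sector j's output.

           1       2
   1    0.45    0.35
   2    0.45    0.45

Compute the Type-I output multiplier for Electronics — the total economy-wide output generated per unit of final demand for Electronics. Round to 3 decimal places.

m_1 = 6.897

I − A =
  [   0.55    -0.35]
  [  -0.45     0.55]
det(I−A) = (0.55)(0.55) − (-0.35)(-0.45) = 0.1450
adj(I−A) = [[0.55, 0.35], [0.45, 0.55]]
(I − A)⁻¹ = adj(I−A) / det(I−A) ≈
  [   3.7931     2.4138]
  [   3.1034     3.7931]
The output multiplier for sector j is the column-j sum of the Leontief inverse (I − A)⁻¹ = adj(I−A) / det(I−A).
Column 1 of adj(I−A): (0.55, 0.45); det(I−A) = 0.1450.
m_1 = (0.55 + 0.45) / 0.1450 = 1.00 / 0.1450 ≈ 6.897.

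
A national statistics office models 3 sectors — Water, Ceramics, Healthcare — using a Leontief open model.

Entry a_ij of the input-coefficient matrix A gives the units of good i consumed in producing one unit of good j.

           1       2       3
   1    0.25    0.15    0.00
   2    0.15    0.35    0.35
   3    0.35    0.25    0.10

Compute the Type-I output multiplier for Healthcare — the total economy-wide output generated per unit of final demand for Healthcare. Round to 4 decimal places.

I − A =
  [   0.75    -0.15     0.00]
  [  -0.15     0.65    -0.35]
  [  -0.35    -0.25     0.90]
Cofactors of I−A, C_ij = (−1)^(i+j)·(minor ij) (rows/columns in the sector order above):
  C_11 = (0.65)(0.90) − (-0.35)(-0.25) = 0.4975
  C_12 = −[(-0.15)(0.90) − (-0.35)(-0.35)] = 0.2575
  C_13 = (-0.15)(-0.25) − (0.65)(-0.35) = 0.2650
  C_21 = −[(-0.15)(0.90) − (0.00)(-0.25)] = 0.1350
  C_22 = (0.75)(0.90) − (0.00)(-0.35) = 0.6750
  C_23 = −[(0.75)(-0.25) − (-0.15)(-0.35)] = 0.2400
  C_31 = (-0.15)(-0.35) − (0.00)(0.65) = 0.0525
  C_32 = −[(0.75)(-0.35) − (0.00)(-0.15)] = 0.2625
  C_33 = (0.75)(0.65) − (-0.15)(-0.15) = 0.4650
det(I−A) = Σ_j (I−A)_1j·C_1j = (0.75)(0.4975) + (-0.15)(0.2575) + (0.00)(0.2650) = 0.3345
adj(I−A) = Cᵀ =
  [ 0.4975   0.1350   0.0525]
  [ 0.2575   0.6750   0.2625]
  [ 0.2650   0.2400   0.4650]
(I − A)⁻¹ = adj(I−A) / det(I−A) ≈
  [   1.48729     0.40359     0.15695]
  [   0.76981     2.01794     0.78475]
  [   0.79223     0.71749     1.39013]
The output multiplier for sector j is the column-j sum of the Leontief inverse (I − A)⁻¹ = adj(I−A) / det(I−A).
Column 3 of adj(I−A): (0.0525, 0.2625, 0.4650); det(I−A) = 0.3345.
m_3 = (0.0525 + 0.2625 + 0.4650) / 0.3345 = 0.78 / 0.3345 ≈ 2.3318.

m_3 = 2.3318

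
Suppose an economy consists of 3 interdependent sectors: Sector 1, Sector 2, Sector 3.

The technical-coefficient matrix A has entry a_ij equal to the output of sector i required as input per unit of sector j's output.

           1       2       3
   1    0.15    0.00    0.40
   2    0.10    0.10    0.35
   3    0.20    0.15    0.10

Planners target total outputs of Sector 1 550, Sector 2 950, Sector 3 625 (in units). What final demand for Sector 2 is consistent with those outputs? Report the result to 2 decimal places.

d_2 = 581.25

I − A =
  [   0.85     0.00    -0.40]
  [  -0.10     0.90    -0.35]
  [  -0.20    -0.15     0.90]
d = (I − A) x:
  d_1 = (+0.85)·550 + (+0.00)·950 + (-0.40)·625 = 217.50
  d_2 = (-0.10)·550 + (+0.90)·950 + (-0.35)·625 = 581.25
  d_3 = (-0.20)·550 + (-0.15)·950 + (+0.90)·625 = 310.00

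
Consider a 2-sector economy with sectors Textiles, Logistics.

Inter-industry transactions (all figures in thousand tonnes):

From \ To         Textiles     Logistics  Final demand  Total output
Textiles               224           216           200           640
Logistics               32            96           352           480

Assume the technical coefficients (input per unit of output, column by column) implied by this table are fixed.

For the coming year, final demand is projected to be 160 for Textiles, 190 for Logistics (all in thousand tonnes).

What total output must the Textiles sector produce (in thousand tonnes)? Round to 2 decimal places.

Technical coefficients a_ij = z_ij / X_j:
  a_TT = 224/640 = 0.35, a_LT = 32/640 = 0.05
  a_TL = 216/480 = 0.45, a_LL = 96/480 = 0.20
I − A =
  [   0.65    -0.45]
  [  -0.05     0.80]
det(I−A) = (0.65)(0.80) − (-0.45)(-0.05) = 0.4975
adj(I−A) = [[0.80, 0.45], [0.05, 0.65]]
(I − A)⁻¹ = adj(I−A) / det(I−A) ≈
  [   1.6080     0.9045]
  [   0.1005     1.3065]
x = (I − A)⁻¹ d = adj(I−A)·d / det(I−A), with det(I−A) = 0.4975:
  x_T = (0.80·160 + 0.45·190) / 0.4975 = 213.50 / 0.4975 ≈ 429.15
  x_L = (0.05·160 + 0.65·190) / 0.4975 = 131.50 / 0.4975 ≈ 264.32

x_T = 429.15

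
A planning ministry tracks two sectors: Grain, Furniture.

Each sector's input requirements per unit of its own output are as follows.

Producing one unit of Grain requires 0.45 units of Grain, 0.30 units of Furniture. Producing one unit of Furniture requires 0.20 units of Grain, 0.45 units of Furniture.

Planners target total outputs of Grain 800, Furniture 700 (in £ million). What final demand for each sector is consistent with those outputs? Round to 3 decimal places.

I − A =
  [   0.55    -0.20]
  [  -0.30     0.55]
d = (I − A) x:
  d_1 = (+0.55)·800 + (-0.20)·700 = 300.000
  d_2 = (-0.30)·800 + (+0.55)·700 = 145.000

d_1 = 300.000, d_2 = 145.000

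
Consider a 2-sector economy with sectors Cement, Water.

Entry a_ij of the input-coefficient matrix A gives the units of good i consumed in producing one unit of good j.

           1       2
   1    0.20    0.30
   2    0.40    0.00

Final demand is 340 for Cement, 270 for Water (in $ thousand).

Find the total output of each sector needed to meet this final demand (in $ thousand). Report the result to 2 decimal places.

I − A =
  [   0.80    -0.30]
  [  -0.40     1.00]
det(I−A) = (0.80)(1.00) − (-0.30)(-0.40) = 0.6800
adj(I−A) = [[1.00, 0.30], [0.40, 0.80]]
(I − A)⁻¹ = adj(I−A) / det(I−A) ≈
  [   1.4706     0.4412]
  [   0.5882     1.1765]
x = (I − A)⁻¹ d = adj(I−A)·d / det(I−A), with det(I−A) = 0.6800:
  x_1 = (1.00·340 + 0.30·270) / 0.6800 = 421.00 / 0.6800 ≈ 619.12
  x_2 = (0.40·340 + 0.80·270) / 0.6800 = 352.00 / 0.6800 ≈ 517.65

x_1 = 619.12, x_2 = 517.65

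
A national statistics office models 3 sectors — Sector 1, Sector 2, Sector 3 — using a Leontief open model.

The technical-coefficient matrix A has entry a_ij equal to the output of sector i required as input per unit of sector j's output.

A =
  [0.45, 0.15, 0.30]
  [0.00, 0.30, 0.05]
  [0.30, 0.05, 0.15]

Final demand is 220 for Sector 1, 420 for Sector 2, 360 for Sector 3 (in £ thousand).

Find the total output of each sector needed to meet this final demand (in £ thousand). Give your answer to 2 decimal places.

I − A =
  [   0.55    -0.15    -0.30]
  [   0.00     0.70    -0.05]
  [  -0.30    -0.05     0.85]
Cofactors of I−A, C_ij = (−1)^(i+j)·(minor ij) (rows/columns in the sector order above):
  C_11 = (0.70)(0.85) − (-0.05)(-0.05) = 0.5925
  C_12 = −[(0.00)(0.85) − (-0.05)(-0.30)] = 0.0150
  C_13 = (0.00)(-0.05) − (0.70)(-0.30) = 0.2100
  C_21 = −[(-0.15)(0.85) − (-0.30)(-0.05)] = 0.1425
  C_22 = (0.55)(0.85) − (-0.30)(-0.30) = 0.3775
  C_23 = −[(0.55)(-0.05) − (-0.15)(-0.30)] = 0.0725
  C_31 = (-0.15)(-0.05) − (-0.30)(0.70) = 0.2175
  C_32 = −[(0.55)(-0.05) − (-0.30)(0.00)] = 0.0275
  C_33 = (0.55)(0.70) − (-0.15)(0.00) = 0.3850
det(I−A) = Σ_j (I−A)_1j·C_1j = (0.55)(0.5925) + (-0.15)(0.0150) + (-0.30)(0.2100) = 0.260625
adj(I−A) = Cᵀ =
  [ 0.5925   0.1425   0.2175]
  [ 0.0150   0.3775   0.0275]
  [ 0.2100   0.0725   0.3850]
(I − A)⁻¹ = adj(I−A) / det(I−A) ≈
  [   2.2734     0.5468     0.8345]
  [   0.0576     1.4484     0.1055]
  [   0.8058     0.2782     1.4772]
x = (I − A)⁻¹ d = adj(I−A)·d / det(I−A), with det(I−A) = 0.260625:
  x_1 = (0.5925·220 + 0.1425·420 + 0.2175·360) / 0.260625 = 268.50 / 0.260625 ≈ 1030.22
  x_2 = (0.0150·220 + 0.3775·420 + 0.0275·360) / 0.260625 = 171.75 / 0.260625 ≈ 658.99
  x_3 = (0.2100·220 + 0.0725·420 + 0.3850·360) / 0.260625 = 215.25 / 0.260625 ≈ 825.90

x_1 = 1030.22, x_2 = 658.99, x_3 = 825.90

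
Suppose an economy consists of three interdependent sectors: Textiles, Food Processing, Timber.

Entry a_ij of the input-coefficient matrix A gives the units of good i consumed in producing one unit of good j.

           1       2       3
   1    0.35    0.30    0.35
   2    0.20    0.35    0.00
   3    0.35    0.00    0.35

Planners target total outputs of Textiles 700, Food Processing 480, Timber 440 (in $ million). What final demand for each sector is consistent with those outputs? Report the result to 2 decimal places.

I − A =
  [   0.65    -0.30    -0.35]
  [  -0.20     0.65     0.00]
  [  -0.35     0.00     0.65]
d = (I − A) x:
  d_1 = (+0.65)·700 + (-0.30)·480 + (-0.35)·440 = 157.00
  d_2 = (-0.20)·700 + (+0.65)·480 + (+0.00)·440 = 172.00
  d_3 = (-0.35)·700 + (+0.00)·480 + (+0.65)·440 = 41.00

d_1 = 157.00, d_2 = 172.00, d_3 = 41.00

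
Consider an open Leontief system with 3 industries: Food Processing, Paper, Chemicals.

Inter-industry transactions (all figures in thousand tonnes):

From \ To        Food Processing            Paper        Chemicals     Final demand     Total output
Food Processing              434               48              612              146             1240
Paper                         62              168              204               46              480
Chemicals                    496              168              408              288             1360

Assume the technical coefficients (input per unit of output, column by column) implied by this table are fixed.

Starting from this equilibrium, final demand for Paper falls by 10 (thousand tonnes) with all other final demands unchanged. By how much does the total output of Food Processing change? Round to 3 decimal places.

Technical coefficients a_ij = z_ij / X_j:
  a_FF = 434/1240 = 0.35, a_PF = 62/1240 = 0.05, a_CF = 496/1240 = 0.40
  a_FP = 48/480 = 0.10, a_PP = 168/480 = 0.35, a_CP = 168/480 = 0.35
  a_FC = 612/1360 = 0.45, a_PC = 204/1360 = 0.15, a_CC = 408/1360 = 0.30
I − A =
  [   0.65    -0.10    -0.45]
  [  -0.05     0.65    -0.15]
  [  -0.40    -0.35     0.70]
Cofactors of I−A, C_ij = (−1)^(i+j)·(minor ij) (rows/columns in the sector order above):
  C_11 = (0.65)(0.70) − (-0.15)(-0.35) = 0.4025
  C_12 = −[(-0.05)(0.70) − (-0.15)(-0.40)] = 0.0950
  C_13 = (-0.05)(-0.35) − (0.65)(-0.40) = 0.2775
  C_21 = −[(-0.10)(0.70) − (-0.45)(-0.35)] = 0.2275
  C_22 = (0.65)(0.70) − (-0.45)(-0.40) = 0.2750
  C_23 = −[(0.65)(-0.35) − (-0.10)(-0.40)] = 0.2675
  C_31 = (-0.10)(-0.15) − (-0.45)(0.65) = 0.3075
  C_32 = −[(0.65)(-0.15) − (-0.45)(-0.05)] = 0.1200
  C_33 = (0.65)(0.65) − (-0.10)(-0.05) = 0.4175
det(I−A) = Σ_j (I−A)_1j·C_1j = (0.65)(0.4025) + (-0.10)(0.0950) + (-0.45)(0.2775) = 0.12725
adj(I−A) = Cᵀ =
  [ 0.4025   0.2275   0.3075]
  [ 0.0950   0.2750   0.1200]
  [ 0.2775   0.2675   0.4175]
(I − A)⁻¹ = adj(I−A) / det(I−A) ≈
  [   3.1631     1.7878     2.4165]
  [   0.7466     2.1611     0.9430]
  [   2.1807     2.1022     3.2809]
Δx = (I − A)⁻¹ Δd with Δd having -10 in the Paper component and 0 elsewhere.
So Δx_F = L_FP · (-10), where L_FP = adj(I−A)_FP / det(I−A) = 0.2275 / 0.12725.
Δx_F = 0.2275 × (-10) / 0.12725 = -2.275 / 0.12725 ≈ -17.878.

Δx_F = -17.878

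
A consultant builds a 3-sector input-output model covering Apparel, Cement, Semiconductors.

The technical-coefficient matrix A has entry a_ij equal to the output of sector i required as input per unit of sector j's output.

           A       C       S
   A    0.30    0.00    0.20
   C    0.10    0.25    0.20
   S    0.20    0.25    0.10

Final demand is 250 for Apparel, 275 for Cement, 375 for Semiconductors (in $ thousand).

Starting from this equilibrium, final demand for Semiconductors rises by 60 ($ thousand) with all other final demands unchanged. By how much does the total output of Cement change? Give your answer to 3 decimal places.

Δx_C = 23.851

I − A =
  [   0.70     0.00    -0.20]
  [  -0.10     0.75    -0.20]
  [  -0.20    -0.25     0.90]
Cofactors of I−A, C_ij = (−1)^(i+j)·(minor ij) (rows/columns in the sector order above):
  C_11 = (0.75)(0.90) − (-0.20)(-0.25) = 0.6250
  C_12 = −[(-0.10)(0.90) − (-0.20)(-0.20)] = 0.1300
  C_13 = (-0.10)(-0.25) − (0.75)(-0.20) = 0.1750
  C_21 = −[(0.00)(0.90) − (-0.20)(-0.25)] = 0.0500
  C_22 = (0.70)(0.90) − (-0.20)(-0.20) = 0.5900
  C_23 = −[(0.70)(-0.25) − (0.00)(-0.20)] = 0.1750
  C_31 = (0.00)(-0.20) − (-0.20)(0.75) = 0.1500
  C_32 = −[(0.70)(-0.20) − (-0.20)(-0.10)] = 0.1600
  C_33 = (0.70)(0.75) − (0.00)(-0.10) = 0.5250
det(I−A) = Σ_j (I−A)_1j·C_1j = (0.70)(0.6250) + (0.00)(0.1300) + (-0.20)(0.1750) = 0.4025
adj(I−A) = Cᵀ =
  [ 0.6250   0.0500   0.1500]
  [ 0.1300   0.5900   0.1600]
  [ 0.1750   0.1750   0.5250]
(I − A)⁻¹ = adj(I−A) / det(I−A) ≈
  [   1.5528     0.1242     0.3727]
  [   0.3230     1.4658     0.3975]
  [   0.4348     0.4348     1.3043]
Δx = (I − A)⁻¹ Δd with Δd having +60 in the Semiconductors component and 0 elsewhere.
So Δx_C = L_CS · (+60), where L_CS = adj(I−A)_CS / det(I−A) = 0.1600 / 0.4025.
Δx_C = 0.1600 × (+60) / 0.4025 = 9.60 / 0.4025 ≈ 23.851.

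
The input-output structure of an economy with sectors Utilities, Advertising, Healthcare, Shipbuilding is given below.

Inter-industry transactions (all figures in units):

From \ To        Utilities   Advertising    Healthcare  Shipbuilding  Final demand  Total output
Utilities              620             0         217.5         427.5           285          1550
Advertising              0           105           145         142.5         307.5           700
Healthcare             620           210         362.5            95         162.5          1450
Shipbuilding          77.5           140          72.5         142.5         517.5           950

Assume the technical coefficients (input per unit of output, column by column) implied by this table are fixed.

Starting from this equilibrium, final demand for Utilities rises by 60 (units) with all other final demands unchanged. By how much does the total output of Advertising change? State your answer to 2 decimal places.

Δx_2 = 11.56

Technical coefficients a_ij = z_ij / X_j:
  a_11 = 620/1550 = 0.40, a_21 = 0/1550 = 0.00, a_31 = 620/1550 = 0.40, a_41 = 77.5/1550 = 0.05
  a_12 = 0/700 = 0.00, a_22 = 105/700 = 0.15, a_32 = 210/700 = 0.30, a_42 = 140/700 = 0.20
  a_13 = 217.5/1450 = 0.15, a_23 = 145/1450 = 0.10, a_33 = 362.5/1450 = 0.25, a_43 = 72.5/1450 = 0.05
  a_14 = 427.5/950 = 0.45, a_24 = 142.5/950 = 0.15, a_34 = 95/950 = 0.10, a_44 = 142.5/950 = 0.15
I − A =
  [   0.60     0.00    -0.15    -0.45]
  [   0.00     0.85    -0.10    -0.15]
  [  -0.40    -0.30     0.75    -0.10]
  [  -0.05    -0.20    -0.05     0.85]
Compute the cofactors C_ij = (−1)^(i+j)·(3×3 minor ij) of I−A; the adjugate is their transpose:
adj(I−A) = Cᵀ =
  [ 0.485375   0.115500   0.132000   0.292875]
  [ 0.043125   0.301875   0.054375   0.082500]
  [ 0.283500   0.194250   0.396375   0.231000]
  [ 0.055375   0.089250   0.043875   0.313500]
det(I−A) = Σ_j (I−A)_1j·C_1j = (0.60)(0.485375) + (0.00)(0.043125) + (-0.15)(0.283500) + (-0.45)(0.055375) = 0.22378125
(I − A)⁻¹ = adj(I−A) / det(I−A) ≈
  [   2.1690     0.5161     0.5899     1.3088]
  [   0.1927     1.3490     0.2430     0.3687]
  [   1.2669     0.8680     1.7713     1.0323]
  [   0.2475     0.3988     0.1961     1.4009]
Δx = (I − A)⁻¹ Δd with Δd having +60 in the Utilities component and 0 elsewhere.
So Δx_2 = L_21 · (+60), where L_21 = adj(I−A)_21 / det(I−A) = 0.043125 / 0.22378125.
Δx_2 = 0.043125 × (+60) / 0.22378125 = 2.5875 / 0.22378125 ≈ 11.56.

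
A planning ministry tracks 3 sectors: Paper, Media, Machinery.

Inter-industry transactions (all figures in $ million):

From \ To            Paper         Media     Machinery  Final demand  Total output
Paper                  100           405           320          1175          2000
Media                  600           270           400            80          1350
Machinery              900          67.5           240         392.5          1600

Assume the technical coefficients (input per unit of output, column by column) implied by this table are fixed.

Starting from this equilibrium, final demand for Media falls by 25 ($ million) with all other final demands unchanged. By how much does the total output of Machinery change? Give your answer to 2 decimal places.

Technical coefficients a_ij = z_ij / X_j:
  a_11 = 100/2000 = 0.05, a_21 = 600/2000 = 0.30, a_31 = 900/2000 = 0.45
  a_12 = 405/1350 = 0.30, a_22 = 270/1350 = 0.20, a_32 = 67.5/1350 = 0.05
  a_13 = 320/1600 = 0.20, a_23 = 400/1600 = 0.25, a_33 = 240/1600 = 0.15
I − A =
  [   0.95    -0.30    -0.20]
  [  -0.30     0.80    -0.25]
  [  -0.45    -0.05     0.85]
Cofactors of I−A, C_ij = (−1)^(i+j)·(minor ij) (rows/columns in the sector order above):
  C_11 = (0.80)(0.85) − (-0.25)(-0.05) = 0.6675
  C_12 = −[(-0.30)(0.85) − (-0.25)(-0.45)] = 0.3675
  C_13 = (-0.30)(-0.05) − (0.80)(-0.45) = 0.3750
  C_21 = −[(-0.30)(0.85) − (-0.20)(-0.05)] = 0.2650
  C_22 = (0.95)(0.85) − (-0.20)(-0.45) = 0.7175
  C_23 = −[(0.95)(-0.05) − (-0.30)(-0.45)] = 0.1825
  C_31 = (-0.30)(-0.25) − (-0.20)(0.80) = 0.2350
  C_32 = −[(0.95)(-0.25) − (-0.20)(-0.30)] = 0.2975
  C_33 = (0.95)(0.80) − (-0.30)(-0.30) = 0.6700
det(I−A) = Σ_j (I−A)_1j·C_1j = (0.95)(0.6675) + (-0.30)(0.3675) + (-0.20)(0.3750) = 0.448875
adj(I−A) = Cᵀ =
  [ 0.6675   0.2650   0.2350]
  [ 0.3675   0.7175   0.2975]
  [ 0.3750   0.1825   0.6700]
(I − A)⁻¹ = adj(I−A) / det(I−A) ≈
  [   1.4871     0.5904     0.5235]
  [   0.8187     1.5984     0.6628]
  [   0.8354     0.4066     1.4926]
Δx = (I − A)⁻¹ Δd with Δd having -25 in the Media component and 0 elsewhere.
So Δx_3 = L_32 · (-25), where L_32 = adj(I−A)_32 / det(I−A) = 0.1825 / 0.448875.
Δx_3 = 0.1825 × (-25) / 0.448875 = -4.5625 / 0.448875 ≈ -10.16.

Δx_3 = -10.16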